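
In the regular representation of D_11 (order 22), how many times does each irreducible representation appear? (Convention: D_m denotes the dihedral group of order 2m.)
Each irreducible V_i of dimension d_i appears with multiplicity d_i, i.e. rho_reg = (direct sum over all irreducibles V_i) d_i V_i. The irreducible dimensions for D_11 are 1, 1, 2, 2, 2, 2, 2: 2 irreducibles of dimension 1, each with multiplicity 1; 5 irreducibles of dimension 2, each with multiplicity 2. Total dimension 2*1*1 + 5*2*2 = 22 = |G|.

Argument: General theorem: in the regular representation of a finite group G, each irreducible appears with multiplicity equal to its dimension. Check: dim(rho_reg) = sum d_i^2 = 1 + 1 + 4 + 4 + 4 + 4 + 4 = 22 = |G|.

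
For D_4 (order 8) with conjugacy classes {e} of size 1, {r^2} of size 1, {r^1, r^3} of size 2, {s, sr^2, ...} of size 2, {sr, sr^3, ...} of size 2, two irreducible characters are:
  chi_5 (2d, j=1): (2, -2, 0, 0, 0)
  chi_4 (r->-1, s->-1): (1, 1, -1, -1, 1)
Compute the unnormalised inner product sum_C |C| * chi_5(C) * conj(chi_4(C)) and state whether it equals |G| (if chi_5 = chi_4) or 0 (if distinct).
Sum = 0; so <chi_5, chi_4> = 0 (distinct irreducibles are orthogonal).

Argument: Compute term by term over conjugacy classes (|C| * chi_5(C) * conj(chi_4(C))):
  1*(2)*conj(1) + 1*(-2)*conj(1) + 2*(0)*conj(-1) + 2*(0)*conj(-1) + 2*(0)*conj(1)
  = (2) + (-2) + (0) + (0) + (0)
  = 0.
Dividing by |G| = 8 gives 0/8 = 0, matching the row-orthogonality relation <chi_5, chi_4> = [chi_5 = chi_4].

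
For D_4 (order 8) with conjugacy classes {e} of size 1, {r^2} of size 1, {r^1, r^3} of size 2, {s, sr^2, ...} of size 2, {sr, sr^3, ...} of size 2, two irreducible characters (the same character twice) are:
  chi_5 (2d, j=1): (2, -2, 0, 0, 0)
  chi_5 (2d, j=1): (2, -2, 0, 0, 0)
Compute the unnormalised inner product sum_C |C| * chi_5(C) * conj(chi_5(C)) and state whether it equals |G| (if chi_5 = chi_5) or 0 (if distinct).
Sum = 8 = |G| = 8; so <chi_5, chi_5> = 1 (norm-1 confirms irreducibility).

Derivation: Compute term by term over conjugacy classes (|C| * chi_5(C) * conj(chi_5(C))):
  1*(2)*conj(2) + 1*(-2)*conj(-2) + 2*(0)*conj(0) + 2*(0)*conj(0) + 2*(0)*conj(0)
  = (4) + (4) + (0) + (0) + (0)
  = 8.
Dividing by |G| = 8 gives 8/8 = 1, matching the row-orthogonality relation <chi_5, chi_5> = [chi_5 = chi_5].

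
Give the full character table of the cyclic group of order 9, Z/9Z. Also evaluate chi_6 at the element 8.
Character table of Z/9Z (irreps indexed chi_0,...,chi_8 with chi_k(m) = zeta_9^(k*m), zeta_9 = exp(2*pi*i/9)):
  irrep \ class  {0} (size 1)  {1} (size 1)    {2} (size 1)    {3} (size 1)    {4} (size 1)    {5} (size 1)    {6} (size 1)    {7} (size 1)    {8} (size 1)  
  chi_0          1             1               1               1               1               1               1               1               1             
  chi_1          1             exp(2*I*pi/9)   exp(4*I*pi/9)   exp(2*I*pi/3)   exp(8*I*pi/9)   exp(-8*I*pi/9)  exp(-2*I*pi/3)  exp(-4*I*pi/9)  exp(-2*I*pi/9)
  chi_2          1             exp(4*I*pi/9)   exp(8*I*pi/9)   exp(-2*I*pi/3)  exp(-2*I*pi/9)  exp(2*I*pi/9)   exp(2*I*pi/3)   exp(-8*I*pi/9)  exp(-4*I*pi/9)
  chi_3          1             exp(2*I*pi/3)   exp(-2*I*pi/3)  1               exp(2*I*pi/3)   exp(-2*I*pi/3)  1               exp(2*I*pi/3)   exp(-2*I*pi/3)
  chi_4          1             exp(8*I*pi/9)   exp(-2*I*pi/9)  exp(2*I*pi/3)   exp(-4*I*pi/9)  exp(4*I*pi/9)   exp(-2*I*pi/3)  exp(2*I*pi/9)   exp(-8*I*pi/9)
  chi_5          1             exp(-8*I*pi/9)  exp(2*I*pi/9)   exp(-2*I*pi/3)  exp(4*I*pi/9)   exp(-4*I*pi/9)  exp(2*I*pi/3)   exp(-2*I*pi/9)  exp(8*I*pi/9) 
  chi_6          1             exp(-2*I*pi/3)  exp(2*I*pi/3)   1               exp(-2*I*pi/3)  exp(2*I*pi/3)   1               exp(-2*I*pi/3)  exp(2*I*pi/3) 
  chi_7          1             exp(-4*I*pi/9)  exp(-8*I*pi/9)  exp(2*I*pi/3)   exp(2*I*pi/9)   exp(-2*I*pi/9)  exp(-2*I*pi/3)  exp(8*I*pi/9)   exp(4*I*pi/9) 
  chi_8          1             exp(-2*I*pi/9)  exp(-4*I*pi/9)  exp(-2*I*pi/3)  exp(-8*I*pi/9)  exp(8*I*pi/9)   exp(2*I*pi/3)   exp(4*I*pi/9)   exp(2*I*pi/9) 

Spot check: chi_6(8) = zeta_9^(6*8) = zeta_9^48 = exp(2*I*pi/3).

Details: Z/9Z is abelian, so all 9 irreducible complex representations are 1-dimensional. They are given by chi_k(m) = zeta_9^(k*m) for k = 0,...,8. Row orthogonality: sum_m chi_k(m) conj(chi_l(m)) = 9 * [k = l].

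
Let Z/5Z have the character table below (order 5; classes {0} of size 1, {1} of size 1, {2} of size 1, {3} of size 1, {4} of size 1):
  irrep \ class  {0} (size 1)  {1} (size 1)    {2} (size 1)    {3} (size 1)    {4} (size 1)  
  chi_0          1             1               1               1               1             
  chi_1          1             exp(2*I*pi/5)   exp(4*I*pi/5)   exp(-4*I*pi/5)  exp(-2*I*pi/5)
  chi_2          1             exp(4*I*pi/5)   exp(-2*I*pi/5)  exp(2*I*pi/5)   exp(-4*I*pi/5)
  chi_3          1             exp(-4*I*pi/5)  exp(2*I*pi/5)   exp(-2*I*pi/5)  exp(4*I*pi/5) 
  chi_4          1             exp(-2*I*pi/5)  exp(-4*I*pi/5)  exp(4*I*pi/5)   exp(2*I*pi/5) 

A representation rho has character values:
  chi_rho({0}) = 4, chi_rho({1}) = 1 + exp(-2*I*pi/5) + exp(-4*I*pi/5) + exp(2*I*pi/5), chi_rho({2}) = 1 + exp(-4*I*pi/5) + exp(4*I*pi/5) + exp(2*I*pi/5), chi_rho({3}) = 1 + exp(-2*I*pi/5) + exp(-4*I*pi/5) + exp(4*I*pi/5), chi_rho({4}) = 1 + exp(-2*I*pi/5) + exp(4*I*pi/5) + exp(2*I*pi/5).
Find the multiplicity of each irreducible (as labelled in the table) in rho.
Multiplicities: chi_0: 1, chi_1: 1, chi_2: 0, chi_3: 1, chi_4: 1.

Justification: Use <chi_rho, chi> = (1/|G|) sum_C |C| * chi_rho(C) * conj(chi(C)) with |G| = 5 for each irreducible chi in the table:
  <chi_rho, chi_0> = (1/5)[1*(4)*conj(1) + 1*(1 + exp(-2*I*pi/5) + exp(-4*I*pi/5) + exp(2*I*pi/5))*conj(1) + 1*(1 + exp(-4*I*pi/5) + exp(4*I*pi/5) + exp(2*I*pi/5))*conj(1) + 1*(1 + exp(-2*I*pi/5) + exp(-4*I*pi/5) + exp(4*I*pi/5))*conj(1) + 1*(1 + exp(-2*I*pi/5) + exp(4*I*pi/5) + exp(2*I*pi/5))*conj(1)]
      = (1/5)[(4) + (1 + exp(-2*I*pi/5) + exp(-4*I*pi/5) + exp(2*I*pi/5)) + (1 + exp(-4*I*pi/5) + exp(4*I*pi/5) + exp(2*I*pi/5)) + (1 + exp(-2*I*pi/5) + exp(-4*I*pi/5) + exp(4*I*pi/5)) + (1 + exp(-2*I*pi/5) + exp(4*I*pi/5) + exp(2*I*pi/5))] = 5/5 = 1
  <chi_rho, chi_1> = (1/5)[1*(4)*conj(1) + 1*(1 + exp(-2*I*pi/5) + exp(-4*I*pi/5) + exp(2*I*pi/5))*conj(exp(2*I*pi/5)) + 1*(1 + exp(-4*I*pi/5) + exp(4*I*pi/5) + exp(2*I*pi/5))*conj(exp(4*I*pi/5)) + 1*(1 + exp(-2*I*pi/5) + exp(-4*I*pi/5) + exp(4*I*pi/5))*conj(exp(-4*I*pi/5)) + 1*(1 + exp(-2*I*pi/5) + exp(4*I*pi/5) + exp(2*I*pi/5))*conj(exp(-2*I*pi/5))]
      = (1/5)[(4) + (1 + exp(-2*I*pi/5) + exp(-4*I*pi/5) + exp(4*I*pi/5)) + (1 + exp(-2*I*pi/5) + exp(-4*I*pi/5) + exp(2*I*pi/5)) + (1 + exp(-2*I*pi/5) + exp(4*I*pi/5) + exp(2*I*pi/5)) + (1 + exp(-4*I*pi/5) + exp(4*I*pi/5) + exp(2*I*pi/5))] = 5/5 = 1
  <chi_rho, chi_2> = (1/5)[1*(4)*conj(1) + 1*(1 + exp(-2*I*pi/5) + exp(-4*I*pi/5) + exp(2*I*pi/5))*conj(exp(4*I*pi/5)) + 1*(1 + exp(-4*I*pi/5) + exp(4*I*pi/5) + exp(2*I*pi/5))*conj(exp(-2*I*pi/5)) + 1*(1 + exp(-2*I*pi/5) + exp(-4*I*pi/5) + exp(4*I*pi/5))*conj(exp(2*I*pi/5)) + 1*(1 + exp(-2*I*pi/5) + exp(4*I*pi/5) + exp(2*I*pi/5))*conj(exp(-4*I*pi/5))]
      = (1/5)[(4) + (-1) + (-1) + (-1) + (-1)] = 0/5 = 0
  <chi_rho, chi_3> = (1/5)[1*(4)*conj(1) + 1*(1 + exp(-2*I*pi/5) + exp(-4*I*pi/5) + exp(2*I*pi/5))*conj(exp(-4*I*pi/5)) + 1*(1 + exp(-4*I*pi/5) + exp(4*I*pi/5) + exp(2*I*pi/5))*conj(exp(2*I*pi/5)) + 1*(1 + exp(-2*I*pi/5) + exp(-4*I*pi/5) + exp(4*I*pi/5))*conj(exp(-2*I*pi/5)) + 1*(1 + exp(-2*I*pi/5) + exp(4*I*pi/5) + exp(2*I*pi/5))*conj(exp(4*I*pi/5))]
      = (1/5)[(4) + (1 + exp(-4*I*pi/5) + exp(4*I*pi/5) + exp(2*I*pi/5)) + (1 + exp(-2*I*pi/5) + exp(4*I*pi/5) + exp(2*I*pi/5)) + (1 + exp(-2*I*pi/5) + exp(-4*I*pi/5) + exp(2*I*pi/5)) + (1 + exp(-2*I*pi/5) + exp(-4*I*pi/5) + exp(4*I*pi/5))] = 5/5 = 1
  <chi_rho, chi_4> = (1/5)[1*(4)*conj(1) + 1*(1 + exp(-2*I*pi/5) + exp(-4*I*pi/5) + exp(2*I*pi/5))*conj(exp(-2*I*pi/5)) + 1*(1 + exp(-4*I*pi/5) + exp(4*I*pi/5) + exp(2*I*pi/5))*conj(exp(-4*I*pi/5)) + 1*(1 + exp(-2*I*pi/5) + exp(-4*I*pi/5) + exp(4*I*pi/5))*conj(exp(4*I*pi/5)) + 1*(1 + exp(-2*I*pi/5) + exp(4*I*pi/5) + exp(2*I*pi/5))*conj(exp(2*I*pi/5))]
      = (1/5)[(4) + (1 + exp(-2*I*pi/5) + exp(4*I*pi/5) + exp(2*I*pi/5)) + (1 + exp(-2*I*pi/5) + exp(-4*I*pi/5) + exp(4*I*pi/5)) + (1 + exp(-4*I*pi/5) + exp(4*I*pi/5) + exp(2*I*pi/5)) + (1 + exp(-2*I*pi/5) + exp(-4*I*pi/5) + exp(2*I*pi/5))] = 5/5 = 1
(Exp terms are combined using exp(i*s)*conj(exp(i*t)) = exp(i*(s-t)), and sums of them are collapsed using the identity that for every m > 1 the m distinct m-th roots of unity sum to 0, e.g. 1 + exp(2*I*pi/3) + exp(-2*I*pi/3) = 0.)
Dimension check: dim(rho) = sum (mult * dim) = 1*1 + 1*1 + 0*1 + 1*1 + 1*1 = 4 = chi_rho(e) = 4.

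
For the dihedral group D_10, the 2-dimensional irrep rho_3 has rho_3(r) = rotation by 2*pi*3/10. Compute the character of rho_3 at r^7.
chi_{rho_3}(r^7) = 2*cos(2*pi*3*7/10) = 1/2 + sqrt(5)/2

Derivation: rho_3(r^7) is rotation by angle 2*pi*3*7/10, whose trace is 2*cos(2*pi*3*7/10) = 1/2 + sqrt(5)/2.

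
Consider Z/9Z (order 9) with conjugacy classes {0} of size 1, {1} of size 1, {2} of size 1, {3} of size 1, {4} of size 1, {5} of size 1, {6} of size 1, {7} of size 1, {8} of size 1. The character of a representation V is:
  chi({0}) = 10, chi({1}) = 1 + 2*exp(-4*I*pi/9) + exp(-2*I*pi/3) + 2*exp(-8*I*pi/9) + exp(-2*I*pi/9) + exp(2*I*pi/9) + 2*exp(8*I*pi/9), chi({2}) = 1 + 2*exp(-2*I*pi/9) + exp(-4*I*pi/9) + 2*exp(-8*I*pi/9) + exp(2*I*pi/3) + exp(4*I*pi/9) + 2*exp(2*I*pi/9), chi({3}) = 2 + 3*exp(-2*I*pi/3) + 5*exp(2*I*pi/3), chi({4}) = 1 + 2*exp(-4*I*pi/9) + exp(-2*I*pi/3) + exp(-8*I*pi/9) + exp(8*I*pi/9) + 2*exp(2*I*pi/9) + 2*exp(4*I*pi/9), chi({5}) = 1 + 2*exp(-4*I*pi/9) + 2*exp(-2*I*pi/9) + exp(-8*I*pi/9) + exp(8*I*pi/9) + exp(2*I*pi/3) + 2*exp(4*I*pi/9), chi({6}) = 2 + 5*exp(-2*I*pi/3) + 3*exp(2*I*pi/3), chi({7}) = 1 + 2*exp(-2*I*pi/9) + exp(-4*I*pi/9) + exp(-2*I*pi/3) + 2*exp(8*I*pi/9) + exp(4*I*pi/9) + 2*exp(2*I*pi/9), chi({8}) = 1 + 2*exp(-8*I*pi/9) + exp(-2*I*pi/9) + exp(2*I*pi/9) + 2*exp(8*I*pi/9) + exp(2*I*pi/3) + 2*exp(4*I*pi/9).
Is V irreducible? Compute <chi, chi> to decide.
Not irreducible (reducible): <chi, chi> = 16 > 1.

Proof sketch: <chi, chi> = (1/|G|) sum_C |C| * |chi(C)|^2 = (1/9)[1*|10|^2 + 1*|1 + 2*exp(-4*I*pi/9) + exp(-2*I*pi/3) + 2*exp(-8*I*pi/9) + exp(-2*I*pi/9) + exp(2*I*pi/9) + 2*exp(8*I*pi/9)|^2 + 1*|1 + 2*exp(-2*I*pi/9) + exp(-4*I*pi/9) + 2*exp(-8*I*pi/9) + exp(2*I*pi/3) + exp(4*I*pi/9) + 2*exp(2*I*pi/9)|^2 + 1*|2 + 3*exp(-2*I*pi/3) + 5*exp(2*I*pi/3)|^2 + 1*|1 + 2*exp(-4*I*pi/9) + exp(-2*I*pi/3) + exp(-8*I*pi/9) + exp(8*I*pi/9) + 2*exp(2*I*pi/9) + 2*exp(4*I*pi/9)|^2 + 1*|1 + 2*exp(-4*I*pi/9) + 2*exp(-2*I*pi/9) + exp(-8*I*pi/9) + exp(8*I*pi/9) + exp(2*I*pi/3) + 2*exp(4*I*pi/9)|^2 + 1*|2 + 5*exp(-2*I*pi/3) + 3*exp(2*I*pi/3)|^2 + 1*|1 + 2*exp(-2*I*pi/9) + exp(-4*I*pi/9) + exp(-2*I*pi/3) + 2*exp(8*I*pi/9) + exp(4*I*pi/9) + 2*exp(2*I*pi/9)|^2 + 1*|1 + 2*exp(-8*I*pi/9) + exp(-2*I*pi/9) + exp(2*I*pi/9) + 2*exp(8*I*pi/9) + exp(2*I*pi/3) + 2*exp(4*I*pi/9)|^2]
  = (1/9)[(100) + (16 + 10*exp(-4*I*pi/9) + 11*exp(-2*I*pi/3) + 12*exp(-2*I*pi/9) + 9*exp(-8*I*pi/9) + 9*exp(8*I*pi/9) + 12*exp(2*I*pi/9) + 11*exp(2*I*pi/3) + 10*exp(4*I*pi/9)) + (16 + 12*exp(-4*I*pi/9) + 11*exp(-2*I*pi/3) + 9*exp(-2*I*pi/9) + 10*exp(-8*I*pi/9) + 10*exp(8*I*pi/9) + 9*exp(2*I*pi/9) + 11*exp(2*I*pi/3) + 12*exp(4*I*pi/9)) + (7) + (16 + 11*exp(-2*I*pi/3) + 9*exp(-4*I*pi/9) + 10*exp(-2*I*pi/9) + 12*exp(-8*I*pi/9) + 12*exp(8*I*pi/9) + 10*exp(2*I*pi/9) + 9*exp(4*I*pi/9) + 11*exp(2*I*pi/3)) + (16 + 11*exp(-2*I*pi/3) + 9*exp(-4*I*pi/9) + 10*exp(-2*I*pi/9) + 12*exp(-8*I*pi/9) + 12*exp(8*I*pi/9) + 10*exp(2*I*pi/9) + 9*exp(4*I*pi/9) + 11*exp(2*I*pi/3)) + (7) + (16 + 12*exp(-4*I*pi/9) + 11*exp(-2*I*pi/3) + 9*exp(-2*I*pi/9) + 10*exp(-8*I*pi/9) + 10*exp(8*I*pi/9) + 9*exp(2*I*pi/9) + 11*exp(2*I*pi/3) + 12*exp(4*I*pi/9)) + (16 + 10*exp(-4*I*pi/9) + 11*exp(-2*I*pi/3) + 12*exp(-2*I*pi/9) + 9*exp(-8*I*pi/9) + 9*exp(8*I*pi/9) + 12*exp(2*I*pi/9) + 11*exp(2*I*pi/3) + 10*exp(4*I*pi/9))] = 144/9 = 16.
(Exp terms are combined using exp(i*s)*conj(exp(i*t)) = exp(i*(s-t)), and sums of them are collapsed using the identity that for every m > 1 the m distinct m-th roots of unity sum to 0, e.g. 1 + exp(2*I*pi/3) + exp(-2*I*pi/3) = 0.)
A character is irreducible iff <chi, chi> = 1, so this representation is reducible.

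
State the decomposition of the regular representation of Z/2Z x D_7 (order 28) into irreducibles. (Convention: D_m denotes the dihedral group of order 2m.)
Each irreducible V_i of dimension d_i appears with multiplicity d_i, i.e. rho_reg = (direct sum over all irreducibles V_i) d_i V_i. The irreducible dimensions for Z/2Z x D_7 are 1, 1, 1, 1, 2, 2, 2, 2, 2, 2: 4 irreducibles of dimension 1, each with multiplicity 1; 6 irreducibles of dimension 2, each with multiplicity 2. Total dimension 4*1*1 + 6*2*2 = 28 = |G|.

Derivation: General theorem: in the regular representation of a finite group G, each irreducible appears with multiplicity equal to its dimension. Check: dim(rho_reg) = sum d_i^2 = 1 + 1 + 1 + 1 + 4 + 4 + 4 + 4 + 4 + 4 = 28 = |G|.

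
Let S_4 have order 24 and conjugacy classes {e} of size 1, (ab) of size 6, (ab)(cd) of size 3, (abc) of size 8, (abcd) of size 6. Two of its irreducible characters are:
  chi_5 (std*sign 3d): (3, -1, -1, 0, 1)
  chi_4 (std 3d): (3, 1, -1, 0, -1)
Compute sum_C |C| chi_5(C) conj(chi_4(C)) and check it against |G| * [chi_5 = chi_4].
Sum = 0; so <chi_5, chi_4> = 0 (distinct irreducibles are orthogonal).

Working: Compute term by term over conjugacy classes (|C| * chi_5(C) * conj(chi_4(C))):
  1*(3)*conj(3) + 6*(-1)*conj(1) + 3*(-1)*conj(-1) + 8*(0)*conj(0) + 6*(1)*conj(-1)
  = (9) + (-6) + (3) + (0) + (-6)
  = 0.
Dividing by |G| = 24 gives 0/24 = 0, matching the row-orthogonality relation <chi_5, chi_4> = [chi_5 = chi_4].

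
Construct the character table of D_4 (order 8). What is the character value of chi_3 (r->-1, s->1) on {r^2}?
Conjugacy classes: {e} of size 1, {r^2} of size 1, {r^1, r^3} of size 2, {s, sr^2, ...} of size 2, {sr, sr^3, ...} of size 2.
Character table:
  irrep \ class              {e} (size 1)  {r^2} (size 1)  {r^1, r^3} (size 2)  {s, sr^2, ...} (size 2)  {sr, sr^3, ...} (size 2)
  chi_1 (triv)               1             1               1                    1                        1                       
  chi_2 (sign: r->1, s->-1)  1             1               1                    -1                       -1                      
  chi_3 (r->-1, s->1)        1             1               -1                   1                        -1                      
  chi_4 (r->-1, s->-1)       1             1               -1                   -1                       1                       
  chi_5 (2d, j=1)            2             -2              0                    0                        0                       

Spot check: chi_3 (r->-1, s->1) on {r^2} = 1.

Justification: D_4 has order 2*4 = 8 with 5 conjugacy classes, hence 5 irreducibles. Sum of squared dims 1 + 1 + 1 + 1 + 4 = 8 = |G|. Linear characters come from the abelianisation; the 2-dimensional irreps have character r^k -> 2*cos(2*pi*j*k/4), reflections -> 0.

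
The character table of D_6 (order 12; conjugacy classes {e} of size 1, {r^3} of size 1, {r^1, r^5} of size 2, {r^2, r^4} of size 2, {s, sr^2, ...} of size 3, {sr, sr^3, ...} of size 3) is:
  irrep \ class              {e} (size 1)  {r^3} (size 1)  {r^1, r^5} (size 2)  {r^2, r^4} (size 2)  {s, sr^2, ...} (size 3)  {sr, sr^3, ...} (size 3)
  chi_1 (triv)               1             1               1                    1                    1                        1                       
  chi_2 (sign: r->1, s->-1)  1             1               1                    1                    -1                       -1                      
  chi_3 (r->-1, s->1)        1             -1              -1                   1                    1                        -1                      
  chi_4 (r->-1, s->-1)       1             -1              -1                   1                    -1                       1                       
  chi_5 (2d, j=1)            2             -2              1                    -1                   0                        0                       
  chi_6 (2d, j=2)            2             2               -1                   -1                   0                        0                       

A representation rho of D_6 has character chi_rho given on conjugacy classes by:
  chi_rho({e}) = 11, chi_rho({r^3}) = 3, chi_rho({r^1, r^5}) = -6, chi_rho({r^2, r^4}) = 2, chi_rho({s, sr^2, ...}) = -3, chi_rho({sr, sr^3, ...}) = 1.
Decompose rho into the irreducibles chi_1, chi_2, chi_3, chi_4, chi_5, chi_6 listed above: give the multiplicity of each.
Multiplicities: chi_1: 0, chi_2: 1, chi_3: 1, chi_4: 3, chi_5: 0, chi_6: 3.

Reasoning: Use <chi_rho, chi> = (1/|G|) sum_C |C| * chi_rho(C) * conj(chi(C)) with |G| = 12 for each irreducible chi in the table:
  <chi_rho, chi_1> = (1/12)[1*(11)*conj(1) + 1*(3)*conj(1) + 2*(-6)*conj(1) + 2*(2)*conj(1) + 3*(-3)*conj(1) + 3*(1)*conj(1)]
      = (1/12)[(11) + (3) + (-12) + (4) + (-9) + (3)] = 0/12 = 0
  <chi_rho, chi_2> = (1/12)[1*(11)*conj(1) + 1*(3)*conj(1) + 2*(-6)*conj(1) + 2*(2)*conj(1) + 3*(-3)*conj(-1) + 3*(1)*conj(-1)]
      = (1/12)[(11) + (3) + (-12) + (4) + (9) + (-3)] = 12/12 = 1
  <chi_rho, chi_3> = (1/12)[1*(11)*conj(1) + 1*(3)*conj(-1) + 2*(-6)*conj(-1) + 2*(2)*conj(1) + 3*(-3)*conj(1) + 3*(1)*conj(-1)]
      = (1/12)[(11) + (-3) + (12) + (4) + (-9) + (-3)] = 12/12 = 1
  <chi_rho, chi_4> = (1/12)[1*(11)*conj(1) + 1*(3)*conj(-1) + 2*(-6)*conj(-1) + 2*(2)*conj(1) + 3*(-3)*conj(-1) + 3*(1)*conj(1)]
      = (1/12)[(11) + (-3) + (12) + (4) + (9) + (3)] = 36/12 = 3
  <chi_rho, chi_5> = (1/12)[1*(11)*conj(2) + 1*(3)*conj(-2) + 2*(-6)*conj(1) + 2*(2)*conj(-1) + 3*(-3)*conj(0) + 3*(1)*conj(0)]
      = (1/12)[(22) + (-6) + (-12) + (-4) + (0) + (0)] = 0/12 = 0
  <chi_rho, chi_6> = (1/12)[1*(11)*conj(2) + 1*(3)*conj(2) + 2*(-6)*conj(-1) + 2*(2)*conj(-1) + 3*(-3)*conj(0) + 3*(1)*conj(0)]
      = (1/12)[(22) + (6) + (12) + (-4) + (0) + (0)] = 36/12 = 3
Dimension check: dim(rho) = sum (mult * dim) = 0*1 + 1*1 + 1*1 + 3*1 + 0*2 + 3*2 = 11 = chi_rho(e) = 11.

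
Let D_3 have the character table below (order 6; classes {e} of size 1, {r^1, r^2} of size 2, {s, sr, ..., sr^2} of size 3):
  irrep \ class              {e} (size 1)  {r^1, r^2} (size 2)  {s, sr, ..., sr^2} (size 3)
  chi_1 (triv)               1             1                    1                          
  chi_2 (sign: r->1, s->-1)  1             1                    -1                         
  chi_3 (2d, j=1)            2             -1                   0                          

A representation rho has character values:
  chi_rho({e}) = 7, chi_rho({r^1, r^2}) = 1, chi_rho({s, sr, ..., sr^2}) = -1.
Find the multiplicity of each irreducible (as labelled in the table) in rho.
Multiplicities: chi_1: 1, chi_2: 2, chi_3: 2.

Proof sketch: Use <chi_rho, chi> = (1/|G|) sum_C |C| * chi_rho(C) * conj(chi(C)) with |G| = 6 for each irreducible chi in the table:
  <chi_rho, chi_1> = (1/6)[1*(7)*conj(1) + 2*(1)*conj(1) + 3*(-1)*conj(1)]
      = (1/6)[(7) + (2) + (-3)] = 6/6 = 1
  <chi_rho, chi_2> = (1/6)[1*(7)*conj(1) + 2*(1)*conj(1) + 3*(-1)*conj(-1)]
      = (1/6)[(7) + (2) + (3)] = 12/6 = 2
  <chi_rho, chi_3> = (1/6)[1*(7)*conj(2) + 2*(1)*conj(-1) + 3*(-1)*conj(0)]
      = (1/6)[(14) + (-2) + (0)] = 12/6 = 2
Dimension check: dim(rho) = sum (mult * dim) = 1*1 + 2*1 + 2*2 = 7 = chi_rho(e) = 7.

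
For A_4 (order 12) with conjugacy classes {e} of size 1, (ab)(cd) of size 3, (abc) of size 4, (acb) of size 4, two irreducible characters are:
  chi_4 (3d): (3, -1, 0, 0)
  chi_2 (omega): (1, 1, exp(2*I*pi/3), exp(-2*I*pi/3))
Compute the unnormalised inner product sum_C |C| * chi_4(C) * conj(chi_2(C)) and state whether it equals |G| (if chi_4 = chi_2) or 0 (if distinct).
Sum = 0; so <chi_4, chi_2> = 0 (distinct irreducibles are orthogonal).

Justification: Compute term by term over conjugacy classes (|C| * chi_4(C) * conj(chi_2(C))):
  1*(3)*conj(1) + 3*(-1)*conj(1) + 4*(0)*conj(exp(2*I*pi/3)) + 4*(0)*conj(exp(-2*I*pi/3))
  = (3) + (-3) + (0) + (0)
  = 0.
(Exp terms are combined using exp(i*s)*conj(exp(i*t)) = exp(i*(s-t)), and sums of them are collapsed using the identity that for every m > 1 the m distinct m-th roots of unity sum to 0, e.g. 1 + exp(2*I*pi/3) + exp(-2*I*pi/3) = 0.)
Dividing by |G| = 12 gives 0/12 = 0, matching the row-orthogonality relation <chi_4, chi_2> = [chi_4 = chi_2].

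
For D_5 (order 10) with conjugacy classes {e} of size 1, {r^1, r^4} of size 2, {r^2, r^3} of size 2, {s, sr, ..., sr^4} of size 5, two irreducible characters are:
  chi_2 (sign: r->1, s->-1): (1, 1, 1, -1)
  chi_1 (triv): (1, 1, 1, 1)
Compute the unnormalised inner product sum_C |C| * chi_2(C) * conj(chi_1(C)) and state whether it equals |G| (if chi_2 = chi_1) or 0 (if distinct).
Sum = 0; so <chi_2, chi_1> = 0 (distinct irreducibles are orthogonal).

Derivation: Compute term by term over conjugacy classes (|C| * chi_2(C) * conj(chi_1(C))):
  1*(1)*conj(1) + 2*(1)*conj(1) + 2*(1)*conj(1) + 5*(-1)*conj(1)
  = (1) + (2) + (2) + (-5)
  = 0.
Dividing by |G| = 10 gives 0/10 = 0, matching the row-orthogonality relation <chi_2, chi_1> = [chi_2 = chi_1].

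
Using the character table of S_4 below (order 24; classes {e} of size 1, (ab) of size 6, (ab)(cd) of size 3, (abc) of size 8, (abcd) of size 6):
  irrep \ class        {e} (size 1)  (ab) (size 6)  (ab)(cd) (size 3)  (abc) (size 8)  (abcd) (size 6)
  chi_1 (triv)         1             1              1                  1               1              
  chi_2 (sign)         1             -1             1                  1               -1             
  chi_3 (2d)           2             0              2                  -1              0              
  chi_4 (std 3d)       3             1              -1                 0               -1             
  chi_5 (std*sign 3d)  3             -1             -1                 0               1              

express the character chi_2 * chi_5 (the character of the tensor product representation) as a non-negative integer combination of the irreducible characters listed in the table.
chi_2 tensor chi_5 = chi_4 (all other irreducibles have multiplicity 0).

Derivation: The character of a tensor product is the pointwise product (chi_2 * chi_5)(C) = chi_2(C) * chi_5(C):
  {e}: (1)*(3), (ab): (-1)*(-1), (ab)(cd): (1)*(-1), (abc): (1)*(0), (abcd): (-1)*(1)
so (chi_2 * chi_5) takes values
  {e} -> 3, (ab) -> 1, (ab)(cd) -> -1, (abc) -> 0, (abcd) -> -1.
Now take the inner product of this character with each irreducible chi from the table, <chi_2*chi_5, chi> = (1/24) sum_C |C| (chi_2*chi_5)(C) conj(chi(C)):
  <chi_2*chi_5, chi_1> = (1/24)[1*(3)*conj(1) + 6*(1)*conj(1) + 3*(-1)*conj(1) + 8*(0)*conj(1) + 6*(-1)*conj(1)]
      = (1/24)[(3) + (6) + (-3) + (0) + (-6)] = 0/24 = 0
  <chi_2*chi_5, chi_2> = (1/24)[1*(3)*conj(1) + 6*(1)*conj(-1) + 3*(-1)*conj(1) + 8*(0)*conj(1) + 6*(-1)*conj(-1)]
      = (1/24)[(3) + (-6) + (-3) + (0) + (6)] = 0/24 = 0
  <chi_2*chi_5, chi_3> = (1/24)[1*(3)*conj(2) + 6*(1)*conj(0) + 3*(-1)*conj(2) + 8*(0)*conj(-1) + 6*(-1)*conj(0)]
      = (1/24)[(6) + (0) + (-6) + (0) + (0)] = 0/24 = 0
  <chi_2*chi_5, chi_4> = (1/24)[1*(3)*conj(3) + 6*(1)*conj(1) + 3*(-1)*conj(-1) + 8*(0)*conj(0) + 6*(-1)*conj(-1)]
      = (1/24)[(9) + (6) + (3) + (0) + (6)] = 24/24 = 1
  <chi_2*chi_5, chi_5> = (1/24)[1*(3)*conj(3) + 6*(1)*conj(-1) + 3*(-1)*conj(-1) + 8*(0)*conj(0) + 6*(-1)*conj(1)]
      = (1/24)[(9) + (-6) + (3) + (0) + (-6)] = 0/24 = 0
Hence the multiplicities are chi_4: 1. Dimension check: dim(chi_2)*dim(chi_5) = 1*3 = 3 and sum (mult * dim) = 1*3 = 3.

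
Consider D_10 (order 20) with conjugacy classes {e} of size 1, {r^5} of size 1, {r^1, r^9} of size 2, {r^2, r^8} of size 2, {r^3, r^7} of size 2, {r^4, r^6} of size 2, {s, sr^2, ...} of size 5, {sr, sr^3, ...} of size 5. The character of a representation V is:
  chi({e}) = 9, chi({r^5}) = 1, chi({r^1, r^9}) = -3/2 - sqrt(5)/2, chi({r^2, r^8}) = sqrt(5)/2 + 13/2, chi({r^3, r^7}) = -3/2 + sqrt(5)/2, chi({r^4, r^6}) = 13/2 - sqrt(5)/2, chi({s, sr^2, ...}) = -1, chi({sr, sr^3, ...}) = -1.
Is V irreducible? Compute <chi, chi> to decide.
Not irreducible (reducible): <chi, chi> = 14 > 1.

Working: <chi, chi> = (1/|G|) sum_C |C| * |chi(C)|^2 = (1/20)[1*|9|^2 + 1*|1|^2 + 2*|-3/2 - sqrt(5)/2|^2 + 2*|sqrt(5)/2 + 13/2|^2 + 2*|-3/2 + sqrt(5)/2|^2 + 2*|13/2 - sqrt(5)/2|^2 + 5*|-1|^2 + 5*|-1|^2]
  = (1/20)[(81) + (1) + (3*sqrt(5) + 7) + (13*sqrt(5) + 87) + (7 - 3*sqrt(5)) + (87 - 13*sqrt(5)) + (5) + (5)] = 280/20 = 14.
A character is irreducible iff <chi, chi> = 1, so this representation is reducible.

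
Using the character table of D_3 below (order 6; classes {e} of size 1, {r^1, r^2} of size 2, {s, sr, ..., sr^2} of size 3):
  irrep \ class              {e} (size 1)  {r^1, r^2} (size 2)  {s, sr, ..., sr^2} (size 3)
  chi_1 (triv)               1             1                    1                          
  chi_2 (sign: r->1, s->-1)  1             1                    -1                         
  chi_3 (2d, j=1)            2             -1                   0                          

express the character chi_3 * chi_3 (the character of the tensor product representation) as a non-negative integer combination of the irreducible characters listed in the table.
chi_3 tensor chi_3 = chi_1 + chi_2 + chi_3 (all other irreducibles have multiplicity 0).

Solution. The character of a tensor product is the pointwise product (chi_3 * chi_3)(C) = chi_3(C) * chi_3(C):
  {e}: (2)*(2), {r^1, r^2}: (-1)*(-1), {s, sr, ..., sr^2}: (0)*(0)
so (chi_3 * chi_3) takes values
  {e} -> 4, {r^1, r^2} -> 1, {s, sr, ..., sr^2} -> 0.
Now take the inner product of this character with each irreducible chi from the table, <chi_3*chi_3, chi> = (1/6) sum_C |C| (chi_3*chi_3)(C) conj(chi(C)):
  <chi_3*chi_3, chi_1> = (1/6)[1*(4)*conj(1) + 2*(1)*conj(1) + 3*(0)*conj(1)]
      = (1/6)[(4) + (2) + (0)] = 6/6 = 1
  <chi_3*chi_3, chi_2> = (1/6)[1*(4)*conj(1) + 2*(1)*conj(1) + 3*(0)*conj(-1)]
      = (1/6)[(4) + (2) + (0)] = 6/6 = 1
  <chi_3*chi_3, chi_3> = (1/6)[1*(4)*conj(2) + 2*(1)*conj(-1) + 3*(0)*conj(0)]
      = (1/6)[(8) + (-2) + (0)] = 6/6 = 1
Hence the multiplicities are chi_1: 1, chi_2: 1, chi_3: 1. Dimension check: dim(chi_3)*dim(chi_3) = 2*2 = 4 and sum (mult * dim) = 1*1 + 1*1 + 1*2 = 4.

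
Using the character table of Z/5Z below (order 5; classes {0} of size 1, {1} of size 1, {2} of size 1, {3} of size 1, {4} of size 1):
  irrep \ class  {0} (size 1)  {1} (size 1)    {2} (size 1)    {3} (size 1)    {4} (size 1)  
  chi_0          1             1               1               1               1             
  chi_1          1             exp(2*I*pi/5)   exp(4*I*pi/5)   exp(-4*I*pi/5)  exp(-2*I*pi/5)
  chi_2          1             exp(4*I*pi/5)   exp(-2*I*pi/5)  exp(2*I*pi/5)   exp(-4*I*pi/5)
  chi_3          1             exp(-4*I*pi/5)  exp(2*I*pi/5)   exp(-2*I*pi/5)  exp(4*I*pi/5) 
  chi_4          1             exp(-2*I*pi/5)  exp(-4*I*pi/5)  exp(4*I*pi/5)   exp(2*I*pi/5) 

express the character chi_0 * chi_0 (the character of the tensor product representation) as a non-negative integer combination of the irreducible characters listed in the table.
chi_0 tensor chi_0 = chi_0 (all other irreducibles have multiplicity 0).

Working: The character of a tensor product is the pointwise product (chi_0 * chi_0)(C) = chi_0(C) * chi_0(C):
  {0}: (1)*(1), {1}: (1)*(1), {2}: (1)*(1), {3}: (1)*(1), {4}: (1)*(1)
so (chi_0 * chi_0) takes values
  {0} -> 1, {1} -> 1, {2} -> 1, {3} -> 1, {4} -> 1.
Now take the inner product of this character with each irreducible chi from the table, <chi_0*chi_0, chi> = (1/5) sum_C |C| (chi_0*chi_0)(C) conj(chi(C)):
  <chi_0*chi_0, chi_0> = (1/5)[1*(1)*conj(1) + 1*(1)*conj(1) + 1*(1)*conj(1) + 1*(1)*conj(1) + 1*(1)*conj(1)]
      = (1/5)[(1) + (1) + (1) + (1) + (1)] = 5/5 = 1
  <chi_0*chi_0, chi_1> = (1/5)[1*(1)*conj(1) + 1*(1)*conj(exp(2*I*pi/5)) + 1*(1)*conj(exp(4*I*pi/5)) + 1*(1)*conj(exp(-4*I*pi/5)) + 1*(1)*conj(exp(-2*I*pi/5))]
      = (1/5)[(1) + (exp(-2*I*pi/5)) + (exp(-4*I*pi/5)) + (exp(4*I*pi/5)) + (exp(2*I*pi/5))] = 0/5 = 0
  <chi_0*chi_0, chi_2> = (1/5)[1*(1)*conj(1) + 1*(1)*conj(exp(4*I*pi/5)) + 1*(1)*conj(exp(-2*I*pi/5)) + 1*(1)*conj(exp(2*I*pi/5)) + 1*(1)*conj(exp(-4*I*pi/5))]
      = (1/5)[(1) + (exp(-4*I*pi/5)) + (exp(2*I*pi/5)) + (exp(-2*I*pi/5)) + (exp(4*I*pi/5))] = 0/5 = 0
  <chi_0*chi_0, chi_3> = (1/5)[1*(1)*conj(1) + 1*(1)*conj(exp(-4*I*pi/5)) + 1*(1)*conj(exp(2*I*pi/5)) + 1*(1)*conj(exp(-2*I*pi/5)) + 1*(1)*conj(exp(4*I*pi/5))]
      = (1/5)[(1) + (exp(4*I*pi/5)) + (exp(-2*I*pi/5)) + (exp(2*I*pi/5)) + (exp(-4*I*pi/5))] = 0/5 = 0
  <chi_0*chi_0, chi_4> = (1/5)[1*(1)*conj(1) + 1*(1)*conj(exp(-2*I*pi/5)) + 1*(1)*conj(exp(-4*I*pi/5)) + 1*(1)*conj(exp(4*I*pi/5)) + 1*(1)*conj(exp(2*I*pi/5))]
      = (1/5)[(1) + (exp(2*I*pi/5)) + (exp(4*I*pi/5)) + (exp(-4*I*pi/5)) + (exp(-2*I*pi/5))] = 0/5 = 0
(Exp terms are combined using exp(i*s)*conj(exp(i*t)) = exp(i*(s-t)), and sums of them are collapsed using the identity that for every m > 1 the m distinct m-th roots of unity sum to 0, e.g. 1 + exp(2*I*pi/3) + exp(-2*I*pi/3) = 0.)
Hence the multiplicities are chi_0: 1. Dimension check: dim(chi_0)*dim(chi_0) = 1*1 = 1 and sum (mult * dim) = 1*1 = 1.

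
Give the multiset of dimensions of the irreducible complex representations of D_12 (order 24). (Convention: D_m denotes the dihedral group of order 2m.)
Dimensions: 1, 1, 1, 1, 2, 2, 2, 2, 2

There are 9 irreducibles (= number of conjugacy classes). Their dimensions d_i satisfy sum d_i^2 = |G| = 24: 1 + 1 + 1 + 1 + 4 + 4 + 4 + 4 + 4 = 24.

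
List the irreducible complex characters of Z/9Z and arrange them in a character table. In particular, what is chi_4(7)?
Character table of Z/9Z (irreps indexed chi_0,...,chi_8 with chi_k(m) = zeta_9^(k*m), zeta_9 = exp(2*pi*i/9)):
  irrep \ class  {0} (size 1)  {1} (size 1)    {2} (size 1)    {3} (size 1)    {4} (size 1)    {5} (size 1)    {6} (size 1)    {7} (size 1)    {8} (size 1)  
  chi_0          1             1               1               1               1               1               1               1               1             
  chi_1          1             exp(2*I*pi/9)   exp(4*I*pi/9)   exp(2*I*pi/3)   exp(8*I*pi/9)   exp(-8*I*pi/9)  exp(-2*I*pi/3)  exp(-4*I*pi/9)  exp(-2*I*pi/9)
  chi_2          1             exp(4*I*pi/9)   exp(8*I*pi/9)   exp(-2*I*pi/3)  exp(-2*I*pi/9)  exp(2*I*pi/9)   exp(2*I*pi/3)   exp(-8*I*pi/9)  exp(-4*I*pi/9)
  chi_3          1             exp(2*I*pi/3)   exp(-2*I*pi/3)  1               exp(2*I*pi/3)   exp(-2*I*pi/3)  1               exp(2*I*pi/3)   exp(-2*I*pi/3)
  chi_4          1             exp(8*I*pi/9)   exp(-2*I*pi/9)  exp(2*I*pi/3)   exp(-4*I*pi/9)  exp(4*I*pi/9)   exp(-2*I*pi/3)  exp(2*I*pi/9)   exp(-8*I*pi/9)
  chi_5          1             exp(-8*I*pi/9)  exp(2*I*pi/9)   exp(-2*I*pi/3)  exp(4*I*pi/9)   exp(-4*I*pi/9)  exp(2*I*pi/3)   exp(-2*I*pi/9)  exp(8*I*pi/9) 
  chi_6          1             exp(-2*I*pi/3)  exp(2*I*pi/3)   1               exp(-2*I*pi/3)  exp(2*I*pi/3)   1               exp(-2*I*pi/3)  exp(2*I*pi/3) 
  chi_7          1             exp(-4*I*pi/9)  exp(-8*I*pi/9)  exp(2*I*pi/3)   exp(2*I*pi/9)   exp(-2*I*pi/9)  exp(-2*I*pi/3)  exp(8*I*pi/9)   exp(4*I*pi/9) 
  chi_8          1             exp(-2*I*pi/9)  exp(-4*I*pi/9)  exp(-2*I*pi/3)  exp(-8*I*pi/9)  exp(8*I*pi/9)   exp(2*I*pi/3)   exp(4*I*pi/9)   exp(2*I*pi/9) 

Spot check: chi_4(7) = zeta_9^(4*7) = zeta_9^28 = exp(2*I*pi/9).

Reasoning: Z/9Z is abelian, so all 9 irreducible complex representations are 1-dimensional. They are given by chi_k(m) = zeta_9^(k*m) for k = 0,...,8. Row orthogonality: sum_m chi_k(m) conj(chi_l(m)) = 9 * [k = l].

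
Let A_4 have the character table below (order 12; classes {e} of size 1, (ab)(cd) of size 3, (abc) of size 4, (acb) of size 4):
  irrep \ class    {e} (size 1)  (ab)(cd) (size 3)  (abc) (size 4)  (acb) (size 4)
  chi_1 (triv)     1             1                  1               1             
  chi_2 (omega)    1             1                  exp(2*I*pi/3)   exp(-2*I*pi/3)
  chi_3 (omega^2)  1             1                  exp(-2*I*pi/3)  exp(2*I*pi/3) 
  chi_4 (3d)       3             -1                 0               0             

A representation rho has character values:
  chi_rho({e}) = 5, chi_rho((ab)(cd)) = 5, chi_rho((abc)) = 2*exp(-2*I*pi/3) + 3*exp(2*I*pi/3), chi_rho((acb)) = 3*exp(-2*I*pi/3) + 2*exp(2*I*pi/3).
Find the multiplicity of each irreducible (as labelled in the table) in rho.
Multiplicities: chi_1: 0, chi_2: 3, chi_3: 2, chi_4: 0.

Justification: Use <chi_rho, chi> = (1/|G|) sum_C |C| * chi_rho(C) * conj(chi(C)) with |G| = 12 for each irreducible chi in the table:
  <chi_rho, chi_1> = (1/12)[1*(5)*conj(1) + 3*(5)*conj(1) + 4*(2*exp(-2*I*pi/3) + 3*exp(2*I*pi/3))*conj(1) + 4*(3*exp(-2*I*pi/3) + 2*exp(2*I*pi/3))*conj(1)]
      = (1/12)[(5) + (15) + (8*exp(-2*I*pi/3) + 12*exp(2*I*pi/3)) + (12*exp(-2*I*pi/3) + 8*exp(2*I*pi/3))] = 0/12 = 0
  <chi_rho, chi_2> = (1/12)[1*(5)*conj(1) + 3*(5)*conj(1) + 4*(2*exp(-2*I*pi/3) + 3*exp(2*I*pi/3))*conj(exp(2*I*pi/3)) + 4*(3*exp(-2*I*pi/3) + 2*exp(2*I*pi/3))*conj(exp(-2*I*pi/3))]
      = (1/12)[(5) + (15) + (12 + 8*exp(2*I*pi/3)) + (12 + 8*exp(-2*I*pi/3))] = 36/12 = 3
  <chi_rho, chi_3> = (1/12)[1*(5)*conj(1) + 3*(5)*conj(1) + 4*(2*exp(-2*I*pi/3) + 3*exp(2*I*pi/3))*conj(exp(-2*I*pi/3)) + 4*(3*exp(-2*I*pi/3) + 2*exp(2*I*pi/3))*conj(exp(2*I*pi/3))]
      = (1/12)[(5) + (15) + (8 + 12*exp(-2*I*pi/3)) + (8 + 12*exp(2*I*pi/3))] = 24/12 = 2
  <chi_rho, chi_4> = (1/12)[1*(5)*conj(3) + 3*(5)*conj(-1) + 4*(2*exp(-2*I*pi/3) + 3*exp(2*I*pi/3))*conj(0) + 4*(3*exp(-2*I*pi/3) + 2*exp(2*I*pi/3))*conj(0)]
      = (1/12)[(15) + (-15) + (0) + (0)] = 0/12 = 0
(Exp terms are combined using exp(i*s)*conj(exp(i*t)) = exp(i*(s-t)), and sums of them are collapsed using the identity that for every m > 1 the m distinct m-th roots of unity sum to 0, e.g. 1 + exp(2*I*pi/3) + exp(-2*I*pi/3) = 0.)
Dimension check: dim(rho) = sum (mult * dim) = 0*1 + 3*1 + 2*1 + 0*3 = 5 = chi_rho(e) = 5.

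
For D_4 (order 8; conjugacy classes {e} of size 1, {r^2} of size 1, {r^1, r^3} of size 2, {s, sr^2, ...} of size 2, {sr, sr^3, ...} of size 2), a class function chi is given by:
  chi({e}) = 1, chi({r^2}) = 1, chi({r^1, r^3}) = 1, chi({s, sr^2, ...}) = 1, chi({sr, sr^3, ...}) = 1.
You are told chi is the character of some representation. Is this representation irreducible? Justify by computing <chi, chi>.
Irreducible: <chi, chi> = 1.

Explanation: <chi, chi> = (1/|G|) sum_C |C| * |chi(C)|^2 = (1/8)[1*|1|^2 + 1*|1|^2 + 2*|1|^2 + 2*|1|^2 + 2*|1|^2]
  = (1/8)[(1) + (1) + (2) + (2) + (2)] = 8/8 = 1.
A character is irreducible iff <chi, chi> = 1, so this representation is irreducible.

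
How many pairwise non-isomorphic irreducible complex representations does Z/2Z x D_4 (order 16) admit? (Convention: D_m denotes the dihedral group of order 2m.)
10

Reasoning: The number of irreducible complex representations of a finite group equals its number of conjugacy classes. For a direct product, #classes(G x H) = #classes(G) * #classes(H). Z/2Z has 2 classes (abelian), D_4 has 5 classes, so 2 * 5 = 10, so Z/2Z x D_4 (order 16) has exactly 10 irreducible complex representations.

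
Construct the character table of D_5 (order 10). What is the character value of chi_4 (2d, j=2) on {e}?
Conjugacy classes: {e} of size 1, {r^1, r^4} of size 2, {r^2, r^3} of size 2, {s, sr, ..., sr^4} of size 5.
Character table:
  irrep \ class              {e} (size 1)  {r^1, r^4} (size 2)  {r^2, r^3} (size 2)  {s, sr, ..., sr^4} (size 5)
  chi_1 (triv)               1             1                    1                    1                          
  chi_2 (sign: r->1, s->-1)  1             1                    1                    -1                         
  chi_3 (2d, j=1)            2             -1/2 + sqrt(5)/2     -sqrt(5)/2 - 1/2     0                          
  chi_4 (2d, j=2)            2             -sqrt(5)/2 - 1/2     -1/2 + sqrt(5)/2     0                          

Spot check: chi_4 (2d, j=2) on {e} = 2.

Details: D_5 has order 2*5 = 10 with 4 conjugacy classes, hence 4 irreducibles. Sum of squared dims 1 + 1 + 4 + 4 = 10 = |G|. Linear characters come from the abelianisation; the 2-dimensional irreps have character r^k -> 2*cos(2*pi*j*k/5), reflections -> 0.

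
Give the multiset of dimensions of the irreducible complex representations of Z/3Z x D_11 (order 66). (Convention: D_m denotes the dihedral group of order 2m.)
Dimensions: 1, 1, 1, 1, 1, 1, 2, 2, 2, 2, 2, 2, 2, 2, 2, 2, 2, 2, 2, 2, 2

Explanation: There are 21 irreducibles (= number of conjugacy classes). Their dimensions d_i satisfy sum d_i^2 = |G| = 66: 1 + 1 + 1 + 1 + 1 + 1 + 4 + 4 + 4 + 4 + 4 + 4 + 4 + 4 + 4 + 4 + 4 + 4 + 4 + 4 + 4 = 66. (For the product with Z/3Z: each of the 3 1-dim characters of Z/3Z tensors with each irrep of D_11, giving 3 copies of each D_11-dimension.)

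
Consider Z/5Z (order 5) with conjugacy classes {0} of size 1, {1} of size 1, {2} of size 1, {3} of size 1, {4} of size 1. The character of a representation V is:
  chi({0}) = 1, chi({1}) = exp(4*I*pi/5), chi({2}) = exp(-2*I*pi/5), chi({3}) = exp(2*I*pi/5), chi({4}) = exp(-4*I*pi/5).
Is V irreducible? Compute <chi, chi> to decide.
Irreducible: <chi, chi> = 1.

Why: <chi, chi> = (1/|G|) sum_C |C| * |chi(C)|^2 = (1/5)[1*|1|^2 + 1*|exp(4*I*pi/5)|^2 + 1*|exp(-2*I*pi/5)|^2 + 1*|exp(2*I*pi/5)|^2 + 1*|exp(-4*I*pi/5)|^2]
  = (1/5)[(1) + (1) + (1) + (1) + (1)] = 5/5 = 1.
(Exp terms are combined using exp(i*s)*conj(exp(i*t)) = exp(i*(s-t)), and sums of them are collapsed using the identity that for every m > 1 the m distinct m-th roots of unity sum to 0, e.g. 1 + exp(2*I*pi/3) + exp(-2*I*pi/3) = 0.)
A character is irreducible iff <chi, chi> = 1, so this representation is irreducible.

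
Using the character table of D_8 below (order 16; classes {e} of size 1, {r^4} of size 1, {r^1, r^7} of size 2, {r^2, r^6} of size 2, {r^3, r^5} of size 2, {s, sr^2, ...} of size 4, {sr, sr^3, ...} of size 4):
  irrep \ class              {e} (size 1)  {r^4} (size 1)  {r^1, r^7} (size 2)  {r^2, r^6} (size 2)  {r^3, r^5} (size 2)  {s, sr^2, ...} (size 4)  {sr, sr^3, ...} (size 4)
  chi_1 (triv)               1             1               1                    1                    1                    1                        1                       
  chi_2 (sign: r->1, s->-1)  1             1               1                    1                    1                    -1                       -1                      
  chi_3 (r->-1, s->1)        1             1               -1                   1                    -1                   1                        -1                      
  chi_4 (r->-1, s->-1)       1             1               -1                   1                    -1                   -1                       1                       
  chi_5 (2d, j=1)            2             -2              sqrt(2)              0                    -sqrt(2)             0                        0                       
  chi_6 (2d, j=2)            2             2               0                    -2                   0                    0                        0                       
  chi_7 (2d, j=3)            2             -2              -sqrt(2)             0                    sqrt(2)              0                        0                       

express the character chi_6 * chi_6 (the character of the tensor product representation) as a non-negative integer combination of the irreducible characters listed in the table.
chi_6 tensor chi_6 = chi_1 + chi_2 + chi_3 + chi_4 (all other irreducibles have multiplicity 0).

Proof sketch: The character of a tensor product is the pointwise product (chi_6 * chi_6)(C) = chi_6(C) * chi_6(C):
  {e}: (2)*(2), {r^4}: (2)*(2), {r^1, r^7}: (0)*(0), {r^2, r^6}: (-2)*(-2), {r^3, r^5}: (0)*(0), {s, sr^2, ...}: (0)*(0), {sr, sr^3, ...}: (0)*(0)
so (chi_6 * chi_6) takes values
  {e} -> 4, {r^4} -> 4, {r^1, r^7} -> 0, {r^2, r^6} -> 4, {r^3, r^5} -> 0, {s, sr^2, ...} -> 0, {sr, sr^3, ...} -> 0.
Now take the inner product of this character with each irreducible chi from the table, <chi_6*chi_6, chi> = (1/16) sum_C |C| (chi_6*chi_6)(C) conj(chi(C)):
  <chi_6*chi_6, chi_1> = (1/16)[1*(4)*conj(1) + 1*(4)*conj(1) + 2*(0)*conj(1) + 2*(4)*conj(1) + 2*(0)*conj(1) + 4*(0)*conj(1) + 4*(0)*conj(1)]
      = (1/16)[(4) + (4) + (0) + (8) + (0) + (0) + (0)] = 16/16 = 1
  <chi_6*chi_6, chi_2> = (1/16)[1*(4)*conj(1) + 1*(4)*conj(1) + 2*(0)*conj(1) + 2*(4)*conj(1) + 2*(0)*conj(1) + 4*(0)*conj(-1) + 4*(0)*conj(-1)]
      = (1/16)[(4) + (4) + (0) + (8) + (0) + (0) + (0)] = 16/16 = 1
  <chi_6*chi_6, chi_3> = (1/16)[1*(4)*conj(1) + 1*(4)*conj(1) + 2*(0)*conj(-1) + 2*(4)*conj(1) + 2*(0)*conj(-1) + 4*(0)*conj(1) + 4*(0)*conj(-1)]
      = (1/16)[(4) + (4) + (0) + (8) + (0) + (0) + (0)] = 16/16 = 1
  <chi_6*chi_6, chi_4> = (1/16)[1*(4)*conj(1) + 1*(4)*conj(1) + 2*(0)*conj(-1) + 2*(4)*conj(1) + 2*(0)*conj(-1) + 4*(0)*conj(-1) + 4*(0)*conj(1)]
      = (1/16)[(4) + (4) + (0) + (8) + (0) + (0) + (0)] = 16/16 = 1
  <chi_6*chi_6, chi_5> = (1/16)[1*(4)*conj(2) + 1*(4)*conj(-2) + 2*(0)*conj(sqrt(2)) + 2*(4)*conj(0) + 2*(0)*conj(-sqrt(2)) + 4*(0)*conj(0) + 4*(0)*conj(0)]
      = (1/16)[(8) + (-8) + (0) + (0) + (0) + (0) + (0)] = 0/16 = 0
  <chi_6*chi_6, chi_6> = (1/16)[1*(4)*conj(2) + 1*(4)*conj(2) + 2*(0)*conj(0) + 2*(4)*conj(-2) + 2*(0)*conj(0) + 4*(0)*conj(0) + 4*(0)*conj(0)]
      = (1/16)[(8) + (8) + (0) + (-16) + (0) + (0) + (0)] = 0/16 = 0
  <chi_6*chi_6, chi_7> = (1/16)[1*(4)*conj(2) + 1*(4)*conj(-2) + 2*(0)*conj(-sqrt(2)) + 2*(4)*conj(0) + 2*(0)*conj(sqrt(2)) + 4*(0)*conj(0) + 4*(0)*conj(0)]
      = (1/16)[(8) + (-8) + (0) + (0) + (0) + (0) + (0)] = 0/16 = 0
Hence the multiplicities are chi_1: 1, chi_2: 1, chi_3: 1, chi_4: 1. Dimension check: dim(chi_6)*dim(chi_6) = 2*2 = 4 and sum (mult * dim) = 1*1 + 1*1 + 1*1 + 1*1 = 4.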